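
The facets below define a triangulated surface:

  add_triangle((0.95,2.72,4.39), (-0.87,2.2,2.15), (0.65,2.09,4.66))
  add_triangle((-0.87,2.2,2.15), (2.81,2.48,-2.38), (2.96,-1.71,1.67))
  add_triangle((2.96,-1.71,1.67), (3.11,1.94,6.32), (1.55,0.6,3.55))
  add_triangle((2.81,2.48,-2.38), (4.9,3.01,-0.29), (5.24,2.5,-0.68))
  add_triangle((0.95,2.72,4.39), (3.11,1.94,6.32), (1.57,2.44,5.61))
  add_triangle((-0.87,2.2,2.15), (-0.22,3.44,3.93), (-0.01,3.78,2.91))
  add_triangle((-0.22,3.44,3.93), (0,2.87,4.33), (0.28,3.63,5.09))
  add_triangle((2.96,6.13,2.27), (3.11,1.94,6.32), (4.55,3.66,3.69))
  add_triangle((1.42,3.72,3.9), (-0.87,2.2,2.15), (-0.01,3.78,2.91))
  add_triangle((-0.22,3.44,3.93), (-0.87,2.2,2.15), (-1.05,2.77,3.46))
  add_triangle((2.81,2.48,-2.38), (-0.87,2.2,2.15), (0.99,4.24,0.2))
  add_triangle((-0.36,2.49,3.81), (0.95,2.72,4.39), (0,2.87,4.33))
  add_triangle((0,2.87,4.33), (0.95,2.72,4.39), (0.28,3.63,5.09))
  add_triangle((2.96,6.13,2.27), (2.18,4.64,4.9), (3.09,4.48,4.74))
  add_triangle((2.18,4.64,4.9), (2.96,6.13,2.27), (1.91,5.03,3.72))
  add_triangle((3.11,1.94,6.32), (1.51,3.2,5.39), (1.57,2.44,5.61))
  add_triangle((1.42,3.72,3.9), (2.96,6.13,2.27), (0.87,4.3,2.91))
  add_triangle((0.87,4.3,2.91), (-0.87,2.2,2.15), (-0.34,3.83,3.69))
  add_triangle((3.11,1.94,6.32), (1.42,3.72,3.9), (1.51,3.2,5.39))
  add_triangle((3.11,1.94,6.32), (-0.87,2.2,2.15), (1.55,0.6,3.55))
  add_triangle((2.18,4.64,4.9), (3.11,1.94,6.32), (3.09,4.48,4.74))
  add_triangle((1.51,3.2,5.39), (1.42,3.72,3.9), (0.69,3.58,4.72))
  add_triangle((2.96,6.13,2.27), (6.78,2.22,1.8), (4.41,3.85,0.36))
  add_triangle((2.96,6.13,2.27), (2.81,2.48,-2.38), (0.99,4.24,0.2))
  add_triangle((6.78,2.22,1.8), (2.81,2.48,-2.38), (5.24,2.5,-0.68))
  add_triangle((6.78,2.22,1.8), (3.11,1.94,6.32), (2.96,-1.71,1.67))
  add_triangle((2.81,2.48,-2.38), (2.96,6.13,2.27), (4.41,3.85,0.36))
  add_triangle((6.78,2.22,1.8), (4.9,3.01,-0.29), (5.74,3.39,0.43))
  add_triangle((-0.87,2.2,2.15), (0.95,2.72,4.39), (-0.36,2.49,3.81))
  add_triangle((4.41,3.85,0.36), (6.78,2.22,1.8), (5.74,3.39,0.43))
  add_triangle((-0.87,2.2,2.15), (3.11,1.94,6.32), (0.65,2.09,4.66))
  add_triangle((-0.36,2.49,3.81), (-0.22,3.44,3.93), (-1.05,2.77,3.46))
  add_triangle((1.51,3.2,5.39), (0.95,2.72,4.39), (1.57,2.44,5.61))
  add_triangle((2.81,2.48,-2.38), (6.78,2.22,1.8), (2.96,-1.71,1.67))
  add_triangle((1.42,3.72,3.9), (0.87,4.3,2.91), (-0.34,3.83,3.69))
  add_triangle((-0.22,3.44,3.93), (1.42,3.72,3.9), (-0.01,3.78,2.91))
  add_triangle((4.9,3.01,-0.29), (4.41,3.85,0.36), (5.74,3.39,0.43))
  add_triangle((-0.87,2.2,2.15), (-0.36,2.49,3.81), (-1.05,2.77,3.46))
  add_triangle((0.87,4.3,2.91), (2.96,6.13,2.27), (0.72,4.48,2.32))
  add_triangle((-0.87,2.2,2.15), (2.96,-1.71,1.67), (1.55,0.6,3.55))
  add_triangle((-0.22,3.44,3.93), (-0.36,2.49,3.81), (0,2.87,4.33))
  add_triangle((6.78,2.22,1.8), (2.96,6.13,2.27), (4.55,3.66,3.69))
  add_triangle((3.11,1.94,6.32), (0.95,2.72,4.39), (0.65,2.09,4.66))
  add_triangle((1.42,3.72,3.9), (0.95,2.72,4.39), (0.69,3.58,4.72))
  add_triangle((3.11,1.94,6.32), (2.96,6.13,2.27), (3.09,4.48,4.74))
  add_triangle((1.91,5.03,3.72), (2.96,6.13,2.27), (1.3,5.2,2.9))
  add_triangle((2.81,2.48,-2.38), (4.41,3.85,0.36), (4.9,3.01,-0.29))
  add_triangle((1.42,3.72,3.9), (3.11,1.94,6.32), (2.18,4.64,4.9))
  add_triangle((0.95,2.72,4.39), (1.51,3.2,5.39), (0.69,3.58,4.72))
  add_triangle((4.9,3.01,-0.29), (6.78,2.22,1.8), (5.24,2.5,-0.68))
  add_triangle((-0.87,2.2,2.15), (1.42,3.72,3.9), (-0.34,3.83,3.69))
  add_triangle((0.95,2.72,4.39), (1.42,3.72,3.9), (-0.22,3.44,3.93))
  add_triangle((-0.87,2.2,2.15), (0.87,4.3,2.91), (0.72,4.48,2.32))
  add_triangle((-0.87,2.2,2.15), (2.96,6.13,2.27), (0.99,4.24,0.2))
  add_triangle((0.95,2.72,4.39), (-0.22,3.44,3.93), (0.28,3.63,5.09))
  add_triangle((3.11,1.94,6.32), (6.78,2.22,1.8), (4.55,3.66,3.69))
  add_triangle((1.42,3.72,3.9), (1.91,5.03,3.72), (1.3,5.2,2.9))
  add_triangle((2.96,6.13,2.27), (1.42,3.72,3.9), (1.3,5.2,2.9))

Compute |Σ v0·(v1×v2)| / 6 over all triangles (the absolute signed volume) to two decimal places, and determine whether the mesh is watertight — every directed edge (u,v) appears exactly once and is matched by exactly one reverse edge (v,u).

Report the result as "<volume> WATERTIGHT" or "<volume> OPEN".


109.84 OPEN

Per-triangle v0·(v1×v2)/6:
  t1: +1.0065
  t2: -8.6664
  t3: +1.5640
  t4: +1.5273
  t5: -0.8059
  t6: +0.6372
  t7: +0.2094
  t8: +10.7416
  t9: -0.9752
  t10: +0.3054
  t11: -0.7844
  t12: +0.0735
  t13: +0.2140
  t14: +3.2031
  t15: +1.5718
  t16: +1.0743
  t17: +2.6023
  t18: +0.5067
  t19: +2.2231
  t20: +1.3139
  t21: +3.2389
  t22: +1.0266
  t23: +8.7635
  t24: +5.8203
  t25: -0.8805
  t26: +17.5550
  t27: +6.8406
  t28: +0.9780
  t29: -0.6258
  t30: +1.5901
  t31: -1.3260
  t32: +0.4491
  t33: +0.2241
  t34: +7.9055
  t35: +1.6298
  t36: +1.2923
  t37: +0.7862
  t38: -0.1495
  t39: +1.1283
  t40: -0.2921
  t41: +0.2226
  t42: +10.8349
  t43: +1.5346
  t44: -0.5924
  t45: +1.5371
  t46: +1.7813
  t47: +2.4451
  t48: +1.0343
  t49: +0.1310
  t50: +1.8798
  t51: +0.1701
  t52: +1.4446
  t53: +0.7592
  t54: +4.1474
  t55: +0.2310
  t56: +10.8887
  t57: +0.6438
  t58: -2.7461
Σ = +109.8432 → |volume| = 109.84

Directed edges: 174 total; 6 unmatched, e.g. (1.91,5.03,3.72)→(2.18,4.64,4.9) → open.


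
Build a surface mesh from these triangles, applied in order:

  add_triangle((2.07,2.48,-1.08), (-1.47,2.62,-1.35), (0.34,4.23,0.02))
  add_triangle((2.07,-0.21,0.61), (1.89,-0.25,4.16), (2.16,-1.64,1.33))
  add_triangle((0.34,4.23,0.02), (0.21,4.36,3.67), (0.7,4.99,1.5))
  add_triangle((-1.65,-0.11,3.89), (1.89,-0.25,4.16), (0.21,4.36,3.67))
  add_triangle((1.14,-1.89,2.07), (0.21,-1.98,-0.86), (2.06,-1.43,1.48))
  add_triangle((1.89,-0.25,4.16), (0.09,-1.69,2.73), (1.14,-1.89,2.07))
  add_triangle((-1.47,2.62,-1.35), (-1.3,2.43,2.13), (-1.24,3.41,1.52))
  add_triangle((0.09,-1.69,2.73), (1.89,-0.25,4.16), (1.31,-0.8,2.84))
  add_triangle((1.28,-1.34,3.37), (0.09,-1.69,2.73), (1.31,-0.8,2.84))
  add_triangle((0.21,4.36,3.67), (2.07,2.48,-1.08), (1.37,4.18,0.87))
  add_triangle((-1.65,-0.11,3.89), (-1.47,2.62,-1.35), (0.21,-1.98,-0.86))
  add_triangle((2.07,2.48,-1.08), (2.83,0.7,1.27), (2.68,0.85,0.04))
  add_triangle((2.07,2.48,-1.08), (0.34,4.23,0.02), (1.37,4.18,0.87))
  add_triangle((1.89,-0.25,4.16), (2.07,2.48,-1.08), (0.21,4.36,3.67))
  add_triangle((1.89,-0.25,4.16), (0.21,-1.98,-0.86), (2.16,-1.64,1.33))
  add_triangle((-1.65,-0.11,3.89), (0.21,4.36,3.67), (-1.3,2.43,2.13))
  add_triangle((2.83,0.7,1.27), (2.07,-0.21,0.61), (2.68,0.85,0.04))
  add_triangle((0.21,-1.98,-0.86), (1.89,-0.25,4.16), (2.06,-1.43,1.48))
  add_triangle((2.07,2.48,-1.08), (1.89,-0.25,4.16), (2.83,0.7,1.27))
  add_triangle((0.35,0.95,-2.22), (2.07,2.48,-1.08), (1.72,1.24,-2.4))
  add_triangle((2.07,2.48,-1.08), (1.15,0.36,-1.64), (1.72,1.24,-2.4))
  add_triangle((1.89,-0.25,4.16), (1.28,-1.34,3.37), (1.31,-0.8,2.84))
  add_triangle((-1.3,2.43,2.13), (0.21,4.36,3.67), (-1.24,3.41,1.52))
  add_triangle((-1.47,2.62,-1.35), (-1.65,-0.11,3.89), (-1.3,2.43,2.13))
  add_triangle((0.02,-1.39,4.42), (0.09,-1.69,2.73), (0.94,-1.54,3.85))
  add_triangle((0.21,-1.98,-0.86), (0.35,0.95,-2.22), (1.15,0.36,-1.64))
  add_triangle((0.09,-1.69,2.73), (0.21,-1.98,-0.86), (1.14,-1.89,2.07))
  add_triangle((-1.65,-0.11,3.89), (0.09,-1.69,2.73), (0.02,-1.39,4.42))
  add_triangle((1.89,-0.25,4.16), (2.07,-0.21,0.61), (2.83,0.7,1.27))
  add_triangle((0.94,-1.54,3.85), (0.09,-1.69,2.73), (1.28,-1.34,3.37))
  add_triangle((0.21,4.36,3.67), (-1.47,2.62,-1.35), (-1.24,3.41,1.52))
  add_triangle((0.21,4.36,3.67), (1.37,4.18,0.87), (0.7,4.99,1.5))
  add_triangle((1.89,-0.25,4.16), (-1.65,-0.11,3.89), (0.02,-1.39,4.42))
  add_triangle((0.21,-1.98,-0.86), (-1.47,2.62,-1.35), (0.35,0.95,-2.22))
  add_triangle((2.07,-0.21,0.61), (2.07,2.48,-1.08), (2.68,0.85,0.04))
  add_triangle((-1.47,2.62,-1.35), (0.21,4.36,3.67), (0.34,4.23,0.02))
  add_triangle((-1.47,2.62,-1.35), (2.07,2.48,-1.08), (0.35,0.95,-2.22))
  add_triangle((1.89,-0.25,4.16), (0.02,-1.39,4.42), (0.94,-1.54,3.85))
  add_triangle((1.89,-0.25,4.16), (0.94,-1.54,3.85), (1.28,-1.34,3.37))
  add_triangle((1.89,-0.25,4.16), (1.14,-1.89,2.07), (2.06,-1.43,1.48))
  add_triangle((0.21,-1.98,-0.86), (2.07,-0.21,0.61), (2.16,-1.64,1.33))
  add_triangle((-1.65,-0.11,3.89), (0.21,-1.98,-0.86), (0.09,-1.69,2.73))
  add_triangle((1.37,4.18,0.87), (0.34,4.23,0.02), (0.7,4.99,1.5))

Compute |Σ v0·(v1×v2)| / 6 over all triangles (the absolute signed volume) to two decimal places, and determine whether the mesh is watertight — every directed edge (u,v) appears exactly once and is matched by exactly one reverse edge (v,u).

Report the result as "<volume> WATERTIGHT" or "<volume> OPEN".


75.57 OPEN

Per-triangle v0·(v1×v2)/6:
  t1: +3.0902
  t2: +1.7523
  t3: +0.9152
  t4: +10.7279
  t5: +1.1691
  t6: +1.6193
  t7: +0.9036
  t8: -0.5228
  t9: -0.0966
  t10: +1.0640
  t11: +2.9134
  t12: +0.9020
  t13: +1.9172
  t14: +10.5726
  t15: +1.5417
  t16: +3.9999
  t17: +0.4241
  t18: -1.3961
  t19: +2.3943
  t20: +0.8520
  t21: +0.2332
  t22: +0.1251
  t23: +1.4768
  t24: +2.6341
  t25: +0.5463
  t26: +0.7650
  t27: +1.1592
  t28: +0.9578
  t29: +1.2358
  t30: +0.1725
  t31: +2.0617
  t32: +1.4085
  t33: +2.8347
  t34: +1.4058
  t35: -0.0417
  t36: +4.4588
  t37: +2.6919
  t38: +1.1731
  t39: +0.4103
  t40: +1.5131
  t41: +0.9205
  t42: +1.7835
  t43: +0.8971
Σ = +75.5661 → |volume| = 75.57

Directed edges: 129 total; 7 unmatched, e.g. (1.72,1.24,-2.4)→(0.35,0.95,-2.22) → open.


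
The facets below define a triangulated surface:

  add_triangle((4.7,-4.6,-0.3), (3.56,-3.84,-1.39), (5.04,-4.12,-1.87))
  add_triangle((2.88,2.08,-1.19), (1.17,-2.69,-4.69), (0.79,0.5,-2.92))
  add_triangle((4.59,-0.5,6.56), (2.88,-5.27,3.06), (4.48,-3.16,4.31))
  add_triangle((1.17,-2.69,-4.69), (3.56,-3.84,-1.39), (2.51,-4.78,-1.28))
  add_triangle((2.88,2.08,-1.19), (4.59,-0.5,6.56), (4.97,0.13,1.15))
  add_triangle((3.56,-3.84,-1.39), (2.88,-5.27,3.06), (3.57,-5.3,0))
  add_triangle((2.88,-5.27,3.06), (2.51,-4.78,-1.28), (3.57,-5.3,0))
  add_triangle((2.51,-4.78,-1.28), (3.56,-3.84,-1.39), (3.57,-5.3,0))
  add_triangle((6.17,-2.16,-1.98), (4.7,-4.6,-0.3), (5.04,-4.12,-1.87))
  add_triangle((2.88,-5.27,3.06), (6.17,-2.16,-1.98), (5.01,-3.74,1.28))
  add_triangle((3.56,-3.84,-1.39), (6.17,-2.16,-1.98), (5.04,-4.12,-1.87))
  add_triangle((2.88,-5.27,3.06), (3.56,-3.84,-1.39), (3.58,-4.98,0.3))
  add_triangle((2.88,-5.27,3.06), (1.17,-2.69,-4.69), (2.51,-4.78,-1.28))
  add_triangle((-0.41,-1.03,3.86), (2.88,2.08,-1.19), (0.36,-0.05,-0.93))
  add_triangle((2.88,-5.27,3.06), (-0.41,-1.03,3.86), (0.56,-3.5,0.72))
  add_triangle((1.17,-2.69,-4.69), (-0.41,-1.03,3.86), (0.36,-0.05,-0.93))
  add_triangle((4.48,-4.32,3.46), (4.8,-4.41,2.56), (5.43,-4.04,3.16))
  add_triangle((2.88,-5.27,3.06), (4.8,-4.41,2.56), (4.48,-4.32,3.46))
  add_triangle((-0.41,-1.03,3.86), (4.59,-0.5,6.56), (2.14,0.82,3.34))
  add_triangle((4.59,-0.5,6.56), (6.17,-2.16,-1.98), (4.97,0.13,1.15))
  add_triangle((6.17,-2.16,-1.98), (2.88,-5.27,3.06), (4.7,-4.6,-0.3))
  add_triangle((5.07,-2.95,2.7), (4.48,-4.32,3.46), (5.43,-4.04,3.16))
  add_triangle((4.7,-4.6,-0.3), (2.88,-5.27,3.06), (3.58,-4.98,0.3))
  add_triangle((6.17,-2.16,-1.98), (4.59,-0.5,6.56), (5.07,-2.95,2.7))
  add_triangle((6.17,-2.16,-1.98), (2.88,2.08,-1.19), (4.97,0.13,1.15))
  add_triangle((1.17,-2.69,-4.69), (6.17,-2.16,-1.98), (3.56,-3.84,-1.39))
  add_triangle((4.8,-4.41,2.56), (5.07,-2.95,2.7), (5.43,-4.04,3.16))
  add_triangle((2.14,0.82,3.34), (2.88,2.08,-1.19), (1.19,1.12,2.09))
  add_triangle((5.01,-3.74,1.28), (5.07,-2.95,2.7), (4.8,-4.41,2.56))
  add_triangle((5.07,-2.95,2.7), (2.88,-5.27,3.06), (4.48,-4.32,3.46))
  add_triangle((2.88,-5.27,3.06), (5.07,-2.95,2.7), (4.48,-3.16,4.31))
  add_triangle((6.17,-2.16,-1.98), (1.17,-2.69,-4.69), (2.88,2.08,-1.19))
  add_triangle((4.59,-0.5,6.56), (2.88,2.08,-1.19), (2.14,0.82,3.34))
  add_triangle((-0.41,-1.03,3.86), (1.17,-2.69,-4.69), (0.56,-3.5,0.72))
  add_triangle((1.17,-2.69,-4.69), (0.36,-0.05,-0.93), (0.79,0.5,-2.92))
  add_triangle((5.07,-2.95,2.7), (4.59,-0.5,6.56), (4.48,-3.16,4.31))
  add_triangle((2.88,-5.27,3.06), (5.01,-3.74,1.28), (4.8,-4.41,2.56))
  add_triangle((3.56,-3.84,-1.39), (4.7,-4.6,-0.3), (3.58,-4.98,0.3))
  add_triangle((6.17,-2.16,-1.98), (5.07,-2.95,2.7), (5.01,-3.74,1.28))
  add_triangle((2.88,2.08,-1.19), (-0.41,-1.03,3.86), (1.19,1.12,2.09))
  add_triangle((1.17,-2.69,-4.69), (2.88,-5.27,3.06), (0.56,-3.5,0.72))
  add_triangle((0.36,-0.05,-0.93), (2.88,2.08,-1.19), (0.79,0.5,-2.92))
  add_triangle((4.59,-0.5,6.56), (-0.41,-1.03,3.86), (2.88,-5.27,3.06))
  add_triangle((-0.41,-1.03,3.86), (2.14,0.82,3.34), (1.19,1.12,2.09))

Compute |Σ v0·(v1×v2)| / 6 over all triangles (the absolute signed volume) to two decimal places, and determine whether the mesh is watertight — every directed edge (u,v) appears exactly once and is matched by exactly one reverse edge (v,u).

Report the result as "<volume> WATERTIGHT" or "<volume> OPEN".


171.46 WATERTIGHT

Per-triangle v0·(v1×v2)/6:
  t1: +1.1718
  t2: +4.2583
  t3: +5.7762
  t4: +4.9515
  t5: +8.1760
  t6: +1.8088
  t7: +2.6757
  t8: +1.9721
  t9: +3.6944
  t10: +4.5184
  t11: -0.0741
  t12: -0.5974
  t13: +0.5075
  t14: -0.8244
  t15: +4.9970
  t16: -0.5335
  t17: +0.8558
  t18: +1.9988
  t19: +3.8133
  t20: +12.3221
  t21: +6.8101
  t22: +0.4109
  t23: +2.7361
  t24: +14.6320
  t25: +9.2282
  t26: +10.9272
  t27: +0.3638
  t28: +1.4274
  t29: +1.8993
  t30: -1.0529
  t31: +5.1305
  t32: +14.3251
  t33: +4.7903
  t34: +0.1842
  t35: -0.1943
  t36: +5.4537
  t37: +1.8700
  t38: +1.4918
  t39: +5.3478
  t40: -1.3710
  t41: +7.0823
  t42: -0.3595
  t43: +17.7253
  t44: +1.1382
Σ = +171.4648 → |volume| = 171.46

Directed edges: 132 total, each appears once with its reverse present → watertight.


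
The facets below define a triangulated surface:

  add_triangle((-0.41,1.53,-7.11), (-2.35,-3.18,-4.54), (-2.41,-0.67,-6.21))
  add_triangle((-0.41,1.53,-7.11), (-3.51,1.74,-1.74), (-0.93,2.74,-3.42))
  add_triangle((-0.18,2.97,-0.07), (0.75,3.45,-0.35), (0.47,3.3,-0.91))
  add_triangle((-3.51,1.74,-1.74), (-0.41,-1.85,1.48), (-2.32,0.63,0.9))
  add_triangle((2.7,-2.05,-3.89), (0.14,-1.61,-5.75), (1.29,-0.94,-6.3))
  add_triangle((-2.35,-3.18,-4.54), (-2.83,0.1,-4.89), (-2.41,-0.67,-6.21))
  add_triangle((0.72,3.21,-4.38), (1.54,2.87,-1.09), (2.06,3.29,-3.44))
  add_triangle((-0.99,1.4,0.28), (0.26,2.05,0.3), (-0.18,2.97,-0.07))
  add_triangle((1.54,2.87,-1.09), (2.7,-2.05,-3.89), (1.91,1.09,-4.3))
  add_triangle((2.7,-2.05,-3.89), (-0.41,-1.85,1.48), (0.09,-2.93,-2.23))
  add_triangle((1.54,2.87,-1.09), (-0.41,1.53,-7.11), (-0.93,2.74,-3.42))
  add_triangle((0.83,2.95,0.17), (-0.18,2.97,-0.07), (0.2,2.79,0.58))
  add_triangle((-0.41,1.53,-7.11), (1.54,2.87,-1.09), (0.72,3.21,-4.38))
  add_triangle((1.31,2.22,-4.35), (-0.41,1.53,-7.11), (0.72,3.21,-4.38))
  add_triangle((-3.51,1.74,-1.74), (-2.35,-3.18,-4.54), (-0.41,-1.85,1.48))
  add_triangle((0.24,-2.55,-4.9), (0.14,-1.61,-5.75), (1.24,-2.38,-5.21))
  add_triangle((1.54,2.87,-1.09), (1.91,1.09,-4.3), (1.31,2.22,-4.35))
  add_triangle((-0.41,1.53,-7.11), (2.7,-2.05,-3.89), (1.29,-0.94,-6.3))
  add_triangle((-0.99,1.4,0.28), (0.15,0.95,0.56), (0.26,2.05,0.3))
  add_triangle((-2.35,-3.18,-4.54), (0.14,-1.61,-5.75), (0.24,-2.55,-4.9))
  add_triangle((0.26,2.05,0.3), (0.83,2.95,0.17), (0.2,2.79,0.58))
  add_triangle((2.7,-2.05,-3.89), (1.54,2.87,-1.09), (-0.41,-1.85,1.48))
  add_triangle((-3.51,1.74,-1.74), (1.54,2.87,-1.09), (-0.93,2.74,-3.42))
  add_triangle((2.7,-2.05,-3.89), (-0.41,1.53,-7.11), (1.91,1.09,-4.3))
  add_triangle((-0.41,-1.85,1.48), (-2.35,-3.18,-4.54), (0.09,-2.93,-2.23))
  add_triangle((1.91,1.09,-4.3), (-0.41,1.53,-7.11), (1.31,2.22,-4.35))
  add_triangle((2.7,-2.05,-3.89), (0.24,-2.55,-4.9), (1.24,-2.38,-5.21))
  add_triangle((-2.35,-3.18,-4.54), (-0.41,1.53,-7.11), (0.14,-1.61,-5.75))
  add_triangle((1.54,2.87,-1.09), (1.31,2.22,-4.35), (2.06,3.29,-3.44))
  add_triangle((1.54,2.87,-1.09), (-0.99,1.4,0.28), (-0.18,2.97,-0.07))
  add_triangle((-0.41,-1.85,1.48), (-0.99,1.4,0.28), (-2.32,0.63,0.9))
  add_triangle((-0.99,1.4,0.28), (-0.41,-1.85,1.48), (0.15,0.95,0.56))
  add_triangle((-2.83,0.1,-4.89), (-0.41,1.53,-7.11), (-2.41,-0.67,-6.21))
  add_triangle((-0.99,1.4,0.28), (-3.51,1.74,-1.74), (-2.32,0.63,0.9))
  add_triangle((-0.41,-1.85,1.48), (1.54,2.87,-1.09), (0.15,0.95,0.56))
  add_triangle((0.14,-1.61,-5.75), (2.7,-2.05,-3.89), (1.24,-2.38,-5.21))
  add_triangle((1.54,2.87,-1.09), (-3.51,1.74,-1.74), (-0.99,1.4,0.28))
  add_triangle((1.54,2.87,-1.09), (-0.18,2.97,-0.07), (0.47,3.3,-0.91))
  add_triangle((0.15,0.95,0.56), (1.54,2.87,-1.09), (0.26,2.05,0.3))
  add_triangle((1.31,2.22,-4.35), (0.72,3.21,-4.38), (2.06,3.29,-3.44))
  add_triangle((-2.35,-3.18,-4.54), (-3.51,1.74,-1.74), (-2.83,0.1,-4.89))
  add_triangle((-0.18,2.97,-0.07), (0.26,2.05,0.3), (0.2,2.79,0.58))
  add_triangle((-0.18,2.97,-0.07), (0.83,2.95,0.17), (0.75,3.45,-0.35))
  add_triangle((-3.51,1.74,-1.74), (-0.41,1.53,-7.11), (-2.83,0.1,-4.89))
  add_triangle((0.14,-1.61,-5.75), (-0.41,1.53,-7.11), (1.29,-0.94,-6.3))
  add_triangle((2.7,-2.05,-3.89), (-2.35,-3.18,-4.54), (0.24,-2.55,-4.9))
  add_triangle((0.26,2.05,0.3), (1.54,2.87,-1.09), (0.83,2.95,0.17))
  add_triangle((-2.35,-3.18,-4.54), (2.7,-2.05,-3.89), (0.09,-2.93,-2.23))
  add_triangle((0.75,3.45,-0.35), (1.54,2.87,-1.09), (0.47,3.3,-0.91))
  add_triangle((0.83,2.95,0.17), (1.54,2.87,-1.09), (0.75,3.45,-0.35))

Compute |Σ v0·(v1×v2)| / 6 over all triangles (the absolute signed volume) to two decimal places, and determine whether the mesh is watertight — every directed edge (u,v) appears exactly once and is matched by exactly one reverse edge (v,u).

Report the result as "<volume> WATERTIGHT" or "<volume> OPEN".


Per-triangle v0·(v1×v2)/6:
  t1: +5.1430
  t2: +6.9115
  t3: +0.3060
  t4: +1.9503
  t5: +3.1039
  t6: +2.9778
  t7: +1.4958
  t8: +0.2156
  t9: +4.1043
  t10: +3.1879
  t11: +6.0949
  t12: +0.2787
  t13: -1.2694
  t14: +2.7142
  t15: +8.3324
  t16: +1.1501
  t17: +2.0020
  t18: +2.2991
  t19: +0.1687
  t20: +2.9985
  t21: -0.0130
  t22: +2.7142
  t23: +3.8185
  t24: +7.9535
  t25: +3.9352
  t26: +2.9786
  t27: +0.6996
  t28: +9.3688
  t29: -0.3698
  t30: +0.1925
  t31: +0.4988
  t32: +0.5031
  t33: +3.7424
  t34: +1.3249
  t35: +0.3904
  t36: +1.2750
  t37: +2.6241
  t38: -0.3670
  t39: +0.1844
  t40: +1.3900
  t41: +6.2910
  t42: -0.0592
  t43: +0.2479
  t44: +7.9708
  t45: +4.2955
  t46: +1.7289
  t47: -0.1300
  t48: +5.5144
  t49: +0.4166
  t50: +0.3339
Σ = +123.6196 → |volume| = 123.62

Directed edges: 150 total, each appears once with its reverse present → watertight.

123.62 WATERTIGHT


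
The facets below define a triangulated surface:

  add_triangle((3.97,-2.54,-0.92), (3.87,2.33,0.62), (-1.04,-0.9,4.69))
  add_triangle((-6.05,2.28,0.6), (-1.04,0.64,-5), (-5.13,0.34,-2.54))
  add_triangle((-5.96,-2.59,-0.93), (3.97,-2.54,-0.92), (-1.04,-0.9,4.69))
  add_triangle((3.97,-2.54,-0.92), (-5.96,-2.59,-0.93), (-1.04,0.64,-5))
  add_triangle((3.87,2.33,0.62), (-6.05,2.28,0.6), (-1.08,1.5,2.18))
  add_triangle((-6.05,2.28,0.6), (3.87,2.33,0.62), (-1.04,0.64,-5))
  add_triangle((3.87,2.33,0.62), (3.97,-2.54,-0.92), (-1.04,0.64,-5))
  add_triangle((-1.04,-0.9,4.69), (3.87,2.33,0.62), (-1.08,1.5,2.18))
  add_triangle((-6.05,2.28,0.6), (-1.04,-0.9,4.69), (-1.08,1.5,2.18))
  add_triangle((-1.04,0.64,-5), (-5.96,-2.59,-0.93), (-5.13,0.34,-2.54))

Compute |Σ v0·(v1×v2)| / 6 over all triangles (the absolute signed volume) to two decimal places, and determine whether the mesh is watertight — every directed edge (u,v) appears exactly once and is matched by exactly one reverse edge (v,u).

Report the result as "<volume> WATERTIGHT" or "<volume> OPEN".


136.65 OPEN

Per-triangle v0·(v1×v2)/6:
  t1: +15.7188
  t2: +8.9611
  t3: +21.2432
  t4: +22.1662
  t5: +6.8122
  t6: +19.7452
  t7: +16.6408
  t8: +7.1513
  t9: +7.7555
  t10: +10.4600
Σ = +136.6543 → |volume| = 136.65

Directed edges: 30 total; 4 unmatched, e.g. (-5.13,0.34,-2.54)→(-6.05,2.28,0.6) → open.


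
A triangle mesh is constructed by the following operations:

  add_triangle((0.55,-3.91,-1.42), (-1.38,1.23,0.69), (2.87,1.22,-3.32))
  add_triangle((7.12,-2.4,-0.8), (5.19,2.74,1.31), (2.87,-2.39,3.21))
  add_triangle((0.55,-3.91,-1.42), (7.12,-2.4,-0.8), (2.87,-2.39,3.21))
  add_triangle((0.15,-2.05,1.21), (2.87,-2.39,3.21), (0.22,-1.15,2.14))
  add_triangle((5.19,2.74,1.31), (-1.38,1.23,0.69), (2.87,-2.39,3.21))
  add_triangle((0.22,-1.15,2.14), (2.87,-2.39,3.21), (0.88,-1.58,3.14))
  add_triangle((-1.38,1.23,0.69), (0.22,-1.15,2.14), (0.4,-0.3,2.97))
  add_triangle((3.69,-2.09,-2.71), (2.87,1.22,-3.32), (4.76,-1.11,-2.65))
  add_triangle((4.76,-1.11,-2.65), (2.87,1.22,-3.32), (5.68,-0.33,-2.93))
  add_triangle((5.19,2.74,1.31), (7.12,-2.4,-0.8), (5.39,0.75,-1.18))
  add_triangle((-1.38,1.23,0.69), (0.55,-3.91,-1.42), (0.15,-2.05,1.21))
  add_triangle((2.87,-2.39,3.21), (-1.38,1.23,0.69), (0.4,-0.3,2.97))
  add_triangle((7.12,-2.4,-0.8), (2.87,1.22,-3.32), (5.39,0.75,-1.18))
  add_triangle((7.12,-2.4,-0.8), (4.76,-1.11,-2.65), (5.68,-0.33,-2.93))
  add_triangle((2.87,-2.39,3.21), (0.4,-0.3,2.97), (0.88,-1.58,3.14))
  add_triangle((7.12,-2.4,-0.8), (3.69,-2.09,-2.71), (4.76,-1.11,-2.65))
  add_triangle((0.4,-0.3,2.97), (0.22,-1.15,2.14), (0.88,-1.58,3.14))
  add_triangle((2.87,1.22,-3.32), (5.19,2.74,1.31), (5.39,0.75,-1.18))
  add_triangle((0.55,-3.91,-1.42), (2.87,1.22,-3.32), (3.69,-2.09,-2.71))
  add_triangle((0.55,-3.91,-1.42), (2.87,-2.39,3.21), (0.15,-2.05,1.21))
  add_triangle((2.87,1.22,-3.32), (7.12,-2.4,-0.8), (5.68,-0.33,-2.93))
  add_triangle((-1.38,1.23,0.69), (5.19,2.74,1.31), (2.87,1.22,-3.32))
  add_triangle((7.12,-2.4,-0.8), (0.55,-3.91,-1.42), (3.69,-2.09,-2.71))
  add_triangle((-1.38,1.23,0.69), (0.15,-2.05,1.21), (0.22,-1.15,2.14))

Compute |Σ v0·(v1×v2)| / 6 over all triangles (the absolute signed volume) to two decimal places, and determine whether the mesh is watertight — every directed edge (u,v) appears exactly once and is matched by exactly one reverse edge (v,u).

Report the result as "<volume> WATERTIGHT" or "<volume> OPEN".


113.29 WATERTIGHT

Per-triangle v0·(v1×v2)/6:
  t1: +2.4776
  t2: +22.0150
  t3: +17.9059
  t4: +1.2620
  t5: +7.7184
  t6: +0.2294
  t7: +0.7247
  t8: +2.6626
  t9: +1.7068
  t10: +8.8265
  t11: +1.5154
  t12: +0.0621
  t13: +7.6395
  t14: +2.6325
  t15: +1.0564
  t16: +3.4708
  t17: +0.2539
  t18: +6.6826
  t19: +4.4609
  t20: +3.5950
  t21: +0.3123
  t22: +6.5867
  t23: +8.7815
  t24: +0.7098
Σ = +113.2886 → |volume| = 113.29

Directed edges: 72 total, each appears once with its reverse present → watertight.


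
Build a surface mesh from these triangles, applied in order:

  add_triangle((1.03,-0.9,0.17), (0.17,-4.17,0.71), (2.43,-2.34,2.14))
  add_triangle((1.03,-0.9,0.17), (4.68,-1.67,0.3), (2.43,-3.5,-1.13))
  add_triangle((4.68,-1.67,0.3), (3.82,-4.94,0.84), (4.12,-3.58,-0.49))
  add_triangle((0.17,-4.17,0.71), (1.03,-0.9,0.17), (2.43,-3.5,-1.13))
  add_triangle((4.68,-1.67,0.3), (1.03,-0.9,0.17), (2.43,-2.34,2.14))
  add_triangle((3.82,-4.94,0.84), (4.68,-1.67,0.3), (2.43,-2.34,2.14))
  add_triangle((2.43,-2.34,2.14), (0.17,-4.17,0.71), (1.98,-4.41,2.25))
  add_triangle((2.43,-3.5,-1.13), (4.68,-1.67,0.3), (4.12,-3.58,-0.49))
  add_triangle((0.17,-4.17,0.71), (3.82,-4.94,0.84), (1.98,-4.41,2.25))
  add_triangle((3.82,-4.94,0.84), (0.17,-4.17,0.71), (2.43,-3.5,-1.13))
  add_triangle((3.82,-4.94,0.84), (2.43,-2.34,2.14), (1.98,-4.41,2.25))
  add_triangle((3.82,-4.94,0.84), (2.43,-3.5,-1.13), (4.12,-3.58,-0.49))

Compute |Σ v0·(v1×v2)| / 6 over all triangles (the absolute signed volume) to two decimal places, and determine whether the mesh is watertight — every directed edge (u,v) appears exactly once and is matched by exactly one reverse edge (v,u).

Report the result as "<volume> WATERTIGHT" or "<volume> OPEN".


Per-triangle v0·(v1×v2)/6:
  t1: -1.1751
  t2: -0.7475
  t3: +3.0833
  t4: -1.2181
  t5: -0.7046
  t6: +4.8522
  t7: -0.2534
  t8: +0.5673
  t9: +3.7716
  t10: +4.3388
  t11: +2.8177
  t12: +2.1700
Σ = +17.5021 → |volume| = 17.50

Directed edges: 36 total, each appears once with its reverse present → watertight.

17.50 WATERTIGHT


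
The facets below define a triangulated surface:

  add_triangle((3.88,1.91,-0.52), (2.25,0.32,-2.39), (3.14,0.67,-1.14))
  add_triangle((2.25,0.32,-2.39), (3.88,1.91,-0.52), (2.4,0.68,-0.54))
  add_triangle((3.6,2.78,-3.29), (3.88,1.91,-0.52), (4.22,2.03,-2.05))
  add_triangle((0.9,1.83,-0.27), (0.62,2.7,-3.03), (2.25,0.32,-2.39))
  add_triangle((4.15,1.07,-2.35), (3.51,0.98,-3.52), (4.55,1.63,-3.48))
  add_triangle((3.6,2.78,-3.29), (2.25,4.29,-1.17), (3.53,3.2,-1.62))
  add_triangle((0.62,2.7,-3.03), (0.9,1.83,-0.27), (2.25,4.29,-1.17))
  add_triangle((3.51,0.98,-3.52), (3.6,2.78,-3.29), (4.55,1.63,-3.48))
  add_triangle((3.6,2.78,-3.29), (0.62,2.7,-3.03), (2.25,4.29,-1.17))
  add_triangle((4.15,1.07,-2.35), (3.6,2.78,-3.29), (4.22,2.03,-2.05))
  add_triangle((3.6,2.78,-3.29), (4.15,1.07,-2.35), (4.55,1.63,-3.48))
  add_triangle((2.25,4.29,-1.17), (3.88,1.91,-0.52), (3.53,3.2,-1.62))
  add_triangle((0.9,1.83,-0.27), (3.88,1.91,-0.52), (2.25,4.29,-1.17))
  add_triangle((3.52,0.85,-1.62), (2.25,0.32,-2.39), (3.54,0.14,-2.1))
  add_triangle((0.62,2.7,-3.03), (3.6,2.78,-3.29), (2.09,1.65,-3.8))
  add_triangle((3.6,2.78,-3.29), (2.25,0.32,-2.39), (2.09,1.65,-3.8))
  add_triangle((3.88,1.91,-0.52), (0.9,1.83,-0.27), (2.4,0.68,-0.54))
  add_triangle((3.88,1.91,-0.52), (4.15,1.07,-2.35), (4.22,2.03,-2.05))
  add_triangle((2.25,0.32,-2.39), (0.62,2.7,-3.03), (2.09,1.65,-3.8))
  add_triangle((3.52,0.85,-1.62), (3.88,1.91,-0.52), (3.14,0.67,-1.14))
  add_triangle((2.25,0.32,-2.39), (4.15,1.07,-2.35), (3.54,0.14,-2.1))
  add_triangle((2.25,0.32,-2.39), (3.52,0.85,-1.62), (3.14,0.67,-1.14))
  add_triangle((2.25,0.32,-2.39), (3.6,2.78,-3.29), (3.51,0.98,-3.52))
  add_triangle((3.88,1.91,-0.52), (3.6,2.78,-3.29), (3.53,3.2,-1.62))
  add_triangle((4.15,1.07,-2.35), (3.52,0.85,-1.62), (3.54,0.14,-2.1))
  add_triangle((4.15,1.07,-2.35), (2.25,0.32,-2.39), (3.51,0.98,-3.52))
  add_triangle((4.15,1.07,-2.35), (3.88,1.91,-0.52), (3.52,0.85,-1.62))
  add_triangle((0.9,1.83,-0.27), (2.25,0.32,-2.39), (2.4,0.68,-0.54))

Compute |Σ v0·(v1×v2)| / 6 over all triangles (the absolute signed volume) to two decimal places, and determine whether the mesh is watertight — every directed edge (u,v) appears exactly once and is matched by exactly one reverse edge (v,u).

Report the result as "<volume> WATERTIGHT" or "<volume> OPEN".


17.95 WATERTIGHT

Per-triangle v0·(v1×v2)/6:
  t1: -0.8164
  t2: +0.5660
  t3: +1.0535
  t4: -2.1855
  t5: +0.4374
  t6: +2.2076
  t7: +0.2285
  t8: +1.0571
  t9: +4.9538
  t10: +1.2504
  t11: +0.7618
  t12: +1.5391
  t13: +0.4715
  t14: -0.5063
  t15: +2.4655
  t16: +1.6146
  t17: -0.2443
  t18: +0.8790
  t19: -0.3445
  t20: +0.2397
  t21: +0.5792
  t22: +0.1101
  t23: +0.0810
  t24: +1.9074
  t25: +0.2033
  t26: +0.3336
  t27: +0.3016
  t28: -1.1953
Σ = +17.9491 → |volume| = 17.95

Directed edges: 84 total, each appears once with its reverse present → watertight.


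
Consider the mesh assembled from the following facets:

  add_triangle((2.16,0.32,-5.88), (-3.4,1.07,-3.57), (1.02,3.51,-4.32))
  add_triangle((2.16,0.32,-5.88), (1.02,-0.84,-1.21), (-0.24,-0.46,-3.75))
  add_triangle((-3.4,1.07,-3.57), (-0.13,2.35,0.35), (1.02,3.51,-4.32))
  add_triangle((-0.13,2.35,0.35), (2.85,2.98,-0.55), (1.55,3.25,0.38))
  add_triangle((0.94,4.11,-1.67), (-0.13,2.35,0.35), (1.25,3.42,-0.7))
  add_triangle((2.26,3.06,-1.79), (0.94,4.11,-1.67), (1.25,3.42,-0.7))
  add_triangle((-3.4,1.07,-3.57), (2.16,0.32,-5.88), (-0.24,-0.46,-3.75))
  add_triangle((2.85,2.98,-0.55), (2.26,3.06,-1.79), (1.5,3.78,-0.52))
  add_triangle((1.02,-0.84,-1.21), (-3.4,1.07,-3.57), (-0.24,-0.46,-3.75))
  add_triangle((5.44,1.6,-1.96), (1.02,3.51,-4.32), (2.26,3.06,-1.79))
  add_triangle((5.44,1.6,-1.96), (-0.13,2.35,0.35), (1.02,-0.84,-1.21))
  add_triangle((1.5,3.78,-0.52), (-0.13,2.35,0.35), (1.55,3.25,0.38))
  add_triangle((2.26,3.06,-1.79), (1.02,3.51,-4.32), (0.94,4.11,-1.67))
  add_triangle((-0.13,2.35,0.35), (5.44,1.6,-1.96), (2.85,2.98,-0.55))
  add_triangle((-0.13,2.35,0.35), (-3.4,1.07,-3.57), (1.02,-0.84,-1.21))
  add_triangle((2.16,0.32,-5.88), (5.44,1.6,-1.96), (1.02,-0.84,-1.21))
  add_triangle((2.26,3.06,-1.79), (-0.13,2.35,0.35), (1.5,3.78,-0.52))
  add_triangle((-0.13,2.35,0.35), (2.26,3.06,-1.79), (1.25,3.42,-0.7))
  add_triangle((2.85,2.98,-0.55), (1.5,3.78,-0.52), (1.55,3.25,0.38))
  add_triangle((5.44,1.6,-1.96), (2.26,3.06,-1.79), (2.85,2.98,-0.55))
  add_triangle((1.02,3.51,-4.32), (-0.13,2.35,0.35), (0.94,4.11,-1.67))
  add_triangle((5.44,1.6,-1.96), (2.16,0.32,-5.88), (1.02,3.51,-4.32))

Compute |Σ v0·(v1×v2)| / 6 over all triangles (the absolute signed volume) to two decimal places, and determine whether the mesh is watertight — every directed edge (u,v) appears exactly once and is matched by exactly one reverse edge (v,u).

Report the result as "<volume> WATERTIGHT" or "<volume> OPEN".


62.73 WATERTIGHT

Per-triangle v0·(v1×v2)/6:
  t1: +14.6343
  t2: +1.8105
  t3: +8.1102
  t4: -0.5505
  t5: +0.7335
  t6: +0.9122
  t7: +4.4544
  t8: +1.3459
  t9: +0.3366
  t10: +5.7440
  t11: -1.5109
  t12: +0.6641
  t13: +3.0113
  t14: -0.4438
  t15: -2.8416
  t16: +5.0323
  t17: +0.4729
  t18: -0.1152
  t19: +0.8918
  t20: +2.9303
  t21: +1.1289
  t22: +15.9781
Σ = +62.7291 → |volume| = 62.73

Directed edges: 66 total, each appears once with its reverse present → watertight.


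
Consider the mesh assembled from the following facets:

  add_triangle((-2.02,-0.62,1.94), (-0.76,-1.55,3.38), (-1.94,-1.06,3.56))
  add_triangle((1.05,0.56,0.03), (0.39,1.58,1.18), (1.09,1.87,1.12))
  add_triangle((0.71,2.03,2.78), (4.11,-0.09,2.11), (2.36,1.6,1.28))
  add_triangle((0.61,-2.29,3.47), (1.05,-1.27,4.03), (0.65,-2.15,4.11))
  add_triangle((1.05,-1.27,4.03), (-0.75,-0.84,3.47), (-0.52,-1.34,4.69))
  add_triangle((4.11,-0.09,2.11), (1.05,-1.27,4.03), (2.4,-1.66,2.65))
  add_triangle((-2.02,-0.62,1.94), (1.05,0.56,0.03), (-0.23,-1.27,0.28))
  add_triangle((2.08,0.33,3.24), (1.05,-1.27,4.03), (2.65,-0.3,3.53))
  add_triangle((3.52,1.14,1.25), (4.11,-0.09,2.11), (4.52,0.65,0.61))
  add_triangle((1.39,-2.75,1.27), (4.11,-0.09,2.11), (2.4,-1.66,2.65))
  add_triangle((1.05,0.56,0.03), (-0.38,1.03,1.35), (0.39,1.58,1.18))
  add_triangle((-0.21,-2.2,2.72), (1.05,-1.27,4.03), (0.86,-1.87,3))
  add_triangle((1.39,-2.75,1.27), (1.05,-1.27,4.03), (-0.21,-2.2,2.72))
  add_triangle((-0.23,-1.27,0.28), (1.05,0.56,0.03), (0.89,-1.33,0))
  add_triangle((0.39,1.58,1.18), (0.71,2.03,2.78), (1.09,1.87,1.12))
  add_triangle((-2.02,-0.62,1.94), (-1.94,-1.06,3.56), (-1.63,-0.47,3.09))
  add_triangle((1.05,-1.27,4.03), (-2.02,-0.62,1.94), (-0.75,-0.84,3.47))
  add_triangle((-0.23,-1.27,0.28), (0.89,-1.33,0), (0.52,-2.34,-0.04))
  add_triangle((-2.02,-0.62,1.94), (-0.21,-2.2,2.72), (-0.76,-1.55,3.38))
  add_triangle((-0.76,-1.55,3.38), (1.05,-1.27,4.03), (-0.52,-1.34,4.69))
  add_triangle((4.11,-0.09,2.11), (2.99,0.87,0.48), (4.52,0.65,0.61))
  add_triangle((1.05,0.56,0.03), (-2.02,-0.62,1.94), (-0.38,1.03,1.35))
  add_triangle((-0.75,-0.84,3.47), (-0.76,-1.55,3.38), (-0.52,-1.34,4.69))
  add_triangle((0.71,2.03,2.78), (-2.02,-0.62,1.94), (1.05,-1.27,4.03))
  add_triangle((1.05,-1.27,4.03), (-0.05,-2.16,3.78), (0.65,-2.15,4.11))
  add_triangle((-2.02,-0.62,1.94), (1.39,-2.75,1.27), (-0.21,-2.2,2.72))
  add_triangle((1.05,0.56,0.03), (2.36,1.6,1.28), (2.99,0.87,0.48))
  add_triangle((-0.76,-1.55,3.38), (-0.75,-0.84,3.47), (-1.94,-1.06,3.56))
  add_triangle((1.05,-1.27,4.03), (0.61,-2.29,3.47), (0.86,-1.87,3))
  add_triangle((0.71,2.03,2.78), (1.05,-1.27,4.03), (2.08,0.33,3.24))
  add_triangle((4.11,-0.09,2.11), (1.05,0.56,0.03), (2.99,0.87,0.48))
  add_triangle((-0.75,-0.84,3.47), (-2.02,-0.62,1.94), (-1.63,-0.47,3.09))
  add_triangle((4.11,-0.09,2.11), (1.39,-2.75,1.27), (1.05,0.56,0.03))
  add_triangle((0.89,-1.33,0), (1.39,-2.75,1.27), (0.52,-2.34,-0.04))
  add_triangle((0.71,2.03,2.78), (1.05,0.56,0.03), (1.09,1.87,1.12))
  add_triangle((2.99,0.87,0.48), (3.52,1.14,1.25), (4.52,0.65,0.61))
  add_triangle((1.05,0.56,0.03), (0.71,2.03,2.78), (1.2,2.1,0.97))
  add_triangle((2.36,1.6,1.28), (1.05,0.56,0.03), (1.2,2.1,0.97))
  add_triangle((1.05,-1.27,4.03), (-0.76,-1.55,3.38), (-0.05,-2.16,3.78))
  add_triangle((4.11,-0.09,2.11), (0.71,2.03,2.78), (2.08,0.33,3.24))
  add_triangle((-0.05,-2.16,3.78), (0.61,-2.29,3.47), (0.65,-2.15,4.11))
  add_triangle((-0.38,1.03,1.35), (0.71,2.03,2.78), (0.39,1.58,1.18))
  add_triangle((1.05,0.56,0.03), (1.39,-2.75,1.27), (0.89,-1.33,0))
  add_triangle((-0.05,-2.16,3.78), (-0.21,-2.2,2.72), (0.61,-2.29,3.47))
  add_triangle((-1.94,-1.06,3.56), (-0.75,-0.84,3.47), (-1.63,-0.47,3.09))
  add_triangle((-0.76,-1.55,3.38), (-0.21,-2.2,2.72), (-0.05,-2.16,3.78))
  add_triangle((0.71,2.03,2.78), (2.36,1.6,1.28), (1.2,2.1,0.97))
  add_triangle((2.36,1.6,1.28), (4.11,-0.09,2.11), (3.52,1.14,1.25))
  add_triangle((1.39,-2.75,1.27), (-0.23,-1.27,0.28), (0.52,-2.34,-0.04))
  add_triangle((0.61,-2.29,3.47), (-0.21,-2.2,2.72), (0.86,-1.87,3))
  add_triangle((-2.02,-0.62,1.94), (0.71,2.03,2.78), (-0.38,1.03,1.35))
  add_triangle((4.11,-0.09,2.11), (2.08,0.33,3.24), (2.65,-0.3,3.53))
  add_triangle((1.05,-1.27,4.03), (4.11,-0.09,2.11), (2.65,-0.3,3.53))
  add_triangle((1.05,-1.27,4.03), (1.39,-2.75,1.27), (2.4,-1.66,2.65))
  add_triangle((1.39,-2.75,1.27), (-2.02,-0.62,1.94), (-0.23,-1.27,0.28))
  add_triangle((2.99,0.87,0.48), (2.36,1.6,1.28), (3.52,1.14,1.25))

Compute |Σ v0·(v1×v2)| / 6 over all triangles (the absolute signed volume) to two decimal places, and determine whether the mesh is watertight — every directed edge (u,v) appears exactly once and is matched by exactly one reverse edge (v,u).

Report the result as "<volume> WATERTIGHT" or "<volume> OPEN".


Per-triangle v0·(v1×v2)/6:
  t1: +0.3377
  t2: -0.0022
  t3: +2.6370
  t4: +0.1694
  t5: +0.1433
  t6: +2.6327
  t7: -0.4240
  t8: +0.8958
  t9: +1.1402
  t10: +2.0287
  t11: -0.0746
  t12: -0.6412
  t13: +2.4052
  t14: -0.0956
  t15: +0.2244
  t16: +0.2557
  t17: -0.4396
  t18: -0.0745
  t19: +0.7890
  t20: +0.7193
  t21: -0.5548
  t22: -0.3220
  t23: +0.2124
  t24: +4.9296
  t25: +0.3203
  t26: +0.8204
  t27: +0.1773
  t28: +0.4920
  t29: +0.2456
  t30: +2.4252
  t31: -0.0951
  t32: -0.3410
  t33: +0.7261
  t34: +0.2984
  t35: +0.3077
  t36: +0.2204
  t37: -0.4347
  t38: +0.2539
  t39: +0.7306
  t40: +2.4223
  t41: +0.2183
  t42: +0.2430
  t43: +0.4041
  t44: +0.3005
  t45: +0.2985
  t46: +0.3328
  t47: +1.0174
  t48: +0.6873
  t49: +0.3547
  t50: +0.0342
  t51: +0.7355
  t52: +0.9182
  t53: +1.2746
  t54: +2.1113
  t55: +0.9887
  t56: +0.2597
Σ = +35.6401 → |volume| = 35.64

Directed edges: 168 total, each appears once with its reverse present → watertight.

35.64 WATERTIGHT


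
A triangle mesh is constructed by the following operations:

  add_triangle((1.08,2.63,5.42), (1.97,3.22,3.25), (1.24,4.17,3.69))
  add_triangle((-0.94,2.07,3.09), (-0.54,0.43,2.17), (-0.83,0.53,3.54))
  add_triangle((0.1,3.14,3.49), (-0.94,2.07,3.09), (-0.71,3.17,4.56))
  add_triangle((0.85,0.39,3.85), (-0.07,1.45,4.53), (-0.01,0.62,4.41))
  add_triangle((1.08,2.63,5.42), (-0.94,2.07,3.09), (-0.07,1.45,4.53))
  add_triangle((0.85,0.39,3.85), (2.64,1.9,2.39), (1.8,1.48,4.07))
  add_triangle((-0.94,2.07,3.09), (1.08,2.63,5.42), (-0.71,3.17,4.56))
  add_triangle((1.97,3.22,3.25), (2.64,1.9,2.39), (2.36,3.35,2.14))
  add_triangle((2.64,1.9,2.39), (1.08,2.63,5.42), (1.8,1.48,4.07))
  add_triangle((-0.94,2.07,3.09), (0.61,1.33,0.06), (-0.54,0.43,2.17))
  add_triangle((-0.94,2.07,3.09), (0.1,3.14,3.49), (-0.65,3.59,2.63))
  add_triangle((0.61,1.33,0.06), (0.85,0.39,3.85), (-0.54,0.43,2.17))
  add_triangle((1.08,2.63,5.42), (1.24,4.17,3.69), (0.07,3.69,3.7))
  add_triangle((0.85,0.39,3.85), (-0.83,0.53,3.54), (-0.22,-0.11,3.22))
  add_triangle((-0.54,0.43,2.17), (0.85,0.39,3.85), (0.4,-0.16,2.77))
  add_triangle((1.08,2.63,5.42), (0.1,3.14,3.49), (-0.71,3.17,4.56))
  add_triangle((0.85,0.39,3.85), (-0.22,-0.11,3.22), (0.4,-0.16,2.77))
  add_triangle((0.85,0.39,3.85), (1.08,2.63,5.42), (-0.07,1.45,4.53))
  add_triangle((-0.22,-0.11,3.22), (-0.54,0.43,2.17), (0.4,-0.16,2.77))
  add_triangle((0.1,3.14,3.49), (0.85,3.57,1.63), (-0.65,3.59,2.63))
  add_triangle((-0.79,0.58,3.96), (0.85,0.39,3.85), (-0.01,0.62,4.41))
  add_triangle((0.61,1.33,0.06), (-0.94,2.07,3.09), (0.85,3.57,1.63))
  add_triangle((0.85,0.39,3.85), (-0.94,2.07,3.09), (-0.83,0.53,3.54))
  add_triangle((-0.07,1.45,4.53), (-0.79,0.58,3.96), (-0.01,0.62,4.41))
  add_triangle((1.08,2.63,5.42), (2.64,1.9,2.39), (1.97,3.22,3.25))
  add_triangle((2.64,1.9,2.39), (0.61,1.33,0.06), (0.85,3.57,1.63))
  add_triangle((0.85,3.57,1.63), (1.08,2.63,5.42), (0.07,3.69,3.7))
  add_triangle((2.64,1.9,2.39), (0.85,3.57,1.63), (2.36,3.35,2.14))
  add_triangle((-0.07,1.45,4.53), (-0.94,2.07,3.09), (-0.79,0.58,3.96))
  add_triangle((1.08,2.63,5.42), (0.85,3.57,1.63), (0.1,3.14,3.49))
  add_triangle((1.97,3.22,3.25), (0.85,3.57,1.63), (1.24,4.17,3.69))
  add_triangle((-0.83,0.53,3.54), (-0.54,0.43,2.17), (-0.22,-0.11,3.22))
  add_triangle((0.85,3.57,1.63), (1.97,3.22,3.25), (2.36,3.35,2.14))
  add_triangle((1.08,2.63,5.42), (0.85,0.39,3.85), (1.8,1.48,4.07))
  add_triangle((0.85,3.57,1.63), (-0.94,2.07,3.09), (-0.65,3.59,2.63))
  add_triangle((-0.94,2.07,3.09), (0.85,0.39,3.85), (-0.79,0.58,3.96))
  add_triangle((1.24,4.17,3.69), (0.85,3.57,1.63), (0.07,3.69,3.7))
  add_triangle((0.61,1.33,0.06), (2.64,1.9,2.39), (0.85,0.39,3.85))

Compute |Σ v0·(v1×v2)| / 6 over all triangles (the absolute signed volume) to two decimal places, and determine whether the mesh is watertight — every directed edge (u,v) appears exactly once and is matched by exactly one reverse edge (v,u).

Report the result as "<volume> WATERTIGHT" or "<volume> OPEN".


Per-triangle v0·(v1×v2)/6:
  t1: +2.0933
  t2: +0.0162
  t3: +0.2108
  t4: +0.5066
  t5: +1.5527
  t6: +0.4882
  t7: +0.5110
  t8: +1.0629
  t9: +1.6287
  t10: -0.4110
  t11: +1.0317
  t12: -0.9462
  t13: +2.2981
  t14: +0.5534
  t15: -0.3166
  t16: +1.6001
  t17: +0.2040
  t18: +1.3548
  t19: -0.1457
  t20: +1.4593
  t21: +0.0722
  t22: +0.0922
  t23: +1.6385
  t24: +0.4658
  t25: +2.3270
  t26: +0.9781
  t27: -2.5740
  t28: -0.6208
  t29: +1.0579
  t30: +2.1810
  t31: +1.0171
  t32: -0.0223
  t33: +1.2175
  t34: +1.2836
  t35: -1.0756
  t36: -1.6901
  t37: +1.1556
  t38: -1.1596
Σ = +21.0964 → |volume| = 21.10

Directed edges: 114 total, each appears once with its reverse present → watertight.

21.10 WATERTIGHT


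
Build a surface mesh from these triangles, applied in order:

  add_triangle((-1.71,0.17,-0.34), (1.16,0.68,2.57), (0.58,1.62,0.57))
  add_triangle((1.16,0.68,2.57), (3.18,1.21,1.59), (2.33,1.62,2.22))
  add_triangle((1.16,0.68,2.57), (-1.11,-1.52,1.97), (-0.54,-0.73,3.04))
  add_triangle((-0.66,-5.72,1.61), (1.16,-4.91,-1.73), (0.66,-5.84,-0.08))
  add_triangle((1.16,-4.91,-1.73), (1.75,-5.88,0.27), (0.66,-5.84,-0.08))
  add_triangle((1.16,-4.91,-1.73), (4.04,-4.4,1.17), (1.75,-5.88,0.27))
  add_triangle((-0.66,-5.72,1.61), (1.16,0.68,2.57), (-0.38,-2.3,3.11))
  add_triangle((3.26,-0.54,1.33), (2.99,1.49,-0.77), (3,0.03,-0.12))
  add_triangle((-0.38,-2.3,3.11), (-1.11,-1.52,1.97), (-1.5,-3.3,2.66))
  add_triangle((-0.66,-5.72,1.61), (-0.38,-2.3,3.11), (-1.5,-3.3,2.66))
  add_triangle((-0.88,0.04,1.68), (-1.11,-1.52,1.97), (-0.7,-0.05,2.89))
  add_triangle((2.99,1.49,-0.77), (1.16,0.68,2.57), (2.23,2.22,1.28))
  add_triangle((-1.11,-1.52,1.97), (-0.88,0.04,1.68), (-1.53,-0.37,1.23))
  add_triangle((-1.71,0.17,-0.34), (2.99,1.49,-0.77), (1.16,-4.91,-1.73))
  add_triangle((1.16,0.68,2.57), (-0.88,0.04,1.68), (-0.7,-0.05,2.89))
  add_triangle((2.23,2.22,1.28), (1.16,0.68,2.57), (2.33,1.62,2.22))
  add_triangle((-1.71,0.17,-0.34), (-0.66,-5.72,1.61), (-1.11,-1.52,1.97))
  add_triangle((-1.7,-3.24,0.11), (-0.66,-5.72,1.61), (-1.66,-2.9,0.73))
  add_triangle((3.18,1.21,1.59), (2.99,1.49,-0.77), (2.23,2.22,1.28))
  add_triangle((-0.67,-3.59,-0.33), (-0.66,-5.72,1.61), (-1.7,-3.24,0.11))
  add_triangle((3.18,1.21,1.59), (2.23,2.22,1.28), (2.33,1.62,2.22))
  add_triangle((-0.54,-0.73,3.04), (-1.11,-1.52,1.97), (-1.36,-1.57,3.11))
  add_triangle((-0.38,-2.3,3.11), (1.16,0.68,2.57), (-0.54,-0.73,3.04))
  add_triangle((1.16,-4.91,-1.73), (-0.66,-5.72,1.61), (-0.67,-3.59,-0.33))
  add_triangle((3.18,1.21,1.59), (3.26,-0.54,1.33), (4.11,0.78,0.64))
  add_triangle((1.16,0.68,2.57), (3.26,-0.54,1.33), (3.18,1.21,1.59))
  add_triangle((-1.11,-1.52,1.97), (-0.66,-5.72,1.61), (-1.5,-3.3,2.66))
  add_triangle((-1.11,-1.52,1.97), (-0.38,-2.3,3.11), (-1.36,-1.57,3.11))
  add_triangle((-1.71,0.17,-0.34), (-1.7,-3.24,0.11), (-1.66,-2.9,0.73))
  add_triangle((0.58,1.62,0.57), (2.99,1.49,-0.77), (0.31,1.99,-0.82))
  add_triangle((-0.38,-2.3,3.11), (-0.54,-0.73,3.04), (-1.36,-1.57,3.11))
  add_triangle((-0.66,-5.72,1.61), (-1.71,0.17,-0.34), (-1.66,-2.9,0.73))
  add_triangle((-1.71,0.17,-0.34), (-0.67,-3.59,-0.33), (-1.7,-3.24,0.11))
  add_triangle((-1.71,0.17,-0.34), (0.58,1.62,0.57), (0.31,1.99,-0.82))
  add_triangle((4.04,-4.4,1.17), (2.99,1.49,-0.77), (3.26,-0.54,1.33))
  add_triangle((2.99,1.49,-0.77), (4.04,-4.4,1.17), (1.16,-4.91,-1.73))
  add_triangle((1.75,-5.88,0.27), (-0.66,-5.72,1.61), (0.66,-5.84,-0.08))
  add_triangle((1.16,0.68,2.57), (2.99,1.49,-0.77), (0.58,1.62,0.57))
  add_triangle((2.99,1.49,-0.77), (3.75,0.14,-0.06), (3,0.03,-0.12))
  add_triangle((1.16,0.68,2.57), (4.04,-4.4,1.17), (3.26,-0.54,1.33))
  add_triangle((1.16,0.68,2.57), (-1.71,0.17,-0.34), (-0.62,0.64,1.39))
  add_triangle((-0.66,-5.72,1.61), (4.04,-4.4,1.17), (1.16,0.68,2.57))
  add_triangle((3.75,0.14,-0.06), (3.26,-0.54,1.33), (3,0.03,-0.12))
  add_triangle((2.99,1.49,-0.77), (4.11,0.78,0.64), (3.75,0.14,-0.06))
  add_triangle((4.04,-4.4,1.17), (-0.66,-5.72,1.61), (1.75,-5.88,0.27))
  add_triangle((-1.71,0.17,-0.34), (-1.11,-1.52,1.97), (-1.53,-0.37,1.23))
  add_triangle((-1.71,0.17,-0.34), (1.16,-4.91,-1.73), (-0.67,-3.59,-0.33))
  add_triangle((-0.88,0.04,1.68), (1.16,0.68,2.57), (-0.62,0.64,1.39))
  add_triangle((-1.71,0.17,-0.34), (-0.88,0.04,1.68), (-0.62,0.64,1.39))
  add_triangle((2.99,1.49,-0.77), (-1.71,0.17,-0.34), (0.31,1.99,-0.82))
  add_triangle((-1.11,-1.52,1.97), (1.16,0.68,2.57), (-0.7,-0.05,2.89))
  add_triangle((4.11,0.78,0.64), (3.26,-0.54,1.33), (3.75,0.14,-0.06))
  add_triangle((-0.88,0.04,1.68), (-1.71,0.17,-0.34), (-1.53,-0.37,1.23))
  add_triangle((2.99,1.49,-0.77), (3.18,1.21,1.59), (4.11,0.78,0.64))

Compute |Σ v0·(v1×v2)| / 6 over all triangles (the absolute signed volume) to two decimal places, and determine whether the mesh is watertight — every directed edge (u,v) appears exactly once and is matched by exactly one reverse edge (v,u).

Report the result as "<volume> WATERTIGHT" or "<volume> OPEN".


Per-triangle v0·(v1×v2)/6:
  t1: +1.0155
  t2: +0.6401
  t3: -0.3580
  t4: +1.1200
  t5: +1.9632
  t6: +4.9467
  t7: +2.8409
  t8: -0.8800
  t9: +0.5621
  t10: +2.4385
  t11: +0.3596
  t12: -1.4908
  t13: +0.3799
  t14: +2.8633
  t15: +0.2244
  t16: +0.3393
  t17: +2.8032
  t18: +0.9042
  t19: +1.6772
  t20: +1.4992
  t21: +0.7027
  t22: -0.1114
  t23: +1.3854
  t24: +2.9652
  t25: +1.2106
  t26: +1.8399
  t27: -0.1030
  t28: +0.3610
  t29: +0.6386
  t30: +1.1489
  t31: +0.7074
  t32: -0.2269
  t33: +0.6581
  t34: +0.6834
  t35: +4.5494
  t36: +10.6194
  t37: +2.2296
  t38: +1.8662
  t39: +0.0990
  t40: +4.0236
  t41: -0.0426
  t42: +12.0425
  t43: +0.1006
  t44: +0.8908
  t45: +5.8463
  t46: +0.3869
  t47: +1.7744
  t48: +0.4072
  t49: +0.3262
  t50: +0.3368
  t51: +1.0549
  t52: +0.8331
  t53: +0.2553
  t54: +1.2052
Σ = +84.5132 → |volume| = 84.51

Directed edges: 162 total, each appears once with its reverse present → watertight.

84.51 WATERTIGHT
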